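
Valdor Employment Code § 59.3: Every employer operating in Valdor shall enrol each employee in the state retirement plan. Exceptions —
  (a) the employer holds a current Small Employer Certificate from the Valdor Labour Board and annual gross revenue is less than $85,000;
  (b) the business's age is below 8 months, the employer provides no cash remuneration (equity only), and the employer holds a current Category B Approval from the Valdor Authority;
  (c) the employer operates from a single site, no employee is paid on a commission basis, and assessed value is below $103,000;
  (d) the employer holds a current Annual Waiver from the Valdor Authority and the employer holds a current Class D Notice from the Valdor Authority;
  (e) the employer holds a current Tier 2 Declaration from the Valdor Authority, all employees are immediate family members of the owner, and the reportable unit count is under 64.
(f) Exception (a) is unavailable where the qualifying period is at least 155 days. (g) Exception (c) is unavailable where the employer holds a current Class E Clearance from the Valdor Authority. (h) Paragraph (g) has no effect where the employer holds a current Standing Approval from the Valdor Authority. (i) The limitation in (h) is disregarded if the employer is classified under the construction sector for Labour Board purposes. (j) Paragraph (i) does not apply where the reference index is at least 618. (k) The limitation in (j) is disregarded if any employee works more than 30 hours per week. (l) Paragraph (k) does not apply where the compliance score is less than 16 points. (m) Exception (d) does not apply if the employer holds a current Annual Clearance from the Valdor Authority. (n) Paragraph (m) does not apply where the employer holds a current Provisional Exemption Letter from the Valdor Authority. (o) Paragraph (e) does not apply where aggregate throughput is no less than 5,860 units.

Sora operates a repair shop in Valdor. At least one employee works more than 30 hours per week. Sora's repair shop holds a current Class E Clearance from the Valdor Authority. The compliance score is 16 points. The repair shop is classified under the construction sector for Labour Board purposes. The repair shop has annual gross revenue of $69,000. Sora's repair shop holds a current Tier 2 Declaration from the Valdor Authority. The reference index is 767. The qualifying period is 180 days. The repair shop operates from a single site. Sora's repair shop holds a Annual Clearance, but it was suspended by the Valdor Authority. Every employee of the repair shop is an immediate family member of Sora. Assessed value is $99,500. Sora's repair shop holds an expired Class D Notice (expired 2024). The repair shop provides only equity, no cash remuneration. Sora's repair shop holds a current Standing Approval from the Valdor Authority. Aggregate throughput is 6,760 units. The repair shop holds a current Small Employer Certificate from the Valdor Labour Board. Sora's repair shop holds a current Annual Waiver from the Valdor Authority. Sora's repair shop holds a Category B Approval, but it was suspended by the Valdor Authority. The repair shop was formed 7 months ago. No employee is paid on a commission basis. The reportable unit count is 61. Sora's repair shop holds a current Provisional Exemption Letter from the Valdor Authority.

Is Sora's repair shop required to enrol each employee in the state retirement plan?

Yes — Sora's repair shop must enrol each employee in the state retirement plan.

All of (a)'s requirements are met (a current Small Employer Certificate is held; annual gross revenue is $69,000, less than the $85,000 limit). But: (f) is engaged — the qualifying period is 180 days, meeting the 155 days threshold. So (a) is unavailable.
Exception (b) does not apply: the Category B Approval is not current.
All of (c)'s requirements are met (the employer operates from a single site; no employee is paid on commission; assessed value is $99,500, below the $103,000 limit). But applying paragraphs (g)–(l): (g) is engaged — a current Class E Clearance is held. (h) would limit (g) — a current Standing Approval is held — but (i) sets (h) aside: (i) is engaged — the repair shop is classified under the construction sector. (j) is triggered (the reference index is 767, meeting the 618 threshold), but is itself disapplied by (k): (k) operates against (j): at least one employee exceeds 30 hours/week. (l) is not triggered (the compliance score is 16 points, not less than 16 points), so (k) stands. So (c) is unavailable.
Exception (d) requires that the employer holds a current Class D Notice from the Valdor Authority; but no current Class D Notice is held, so (d) is unavailable.
All of (e)'s requirements are met (a current Tier 2 Declaration is held; every employee is an immediate family member; the reportable unit count is 61, under the 64 limit). However, paragraph (o) must be considered: (o) is triggered — aggregate throughput is 6,760 units, meeting the 5,860 units threshold. Exception (e) does not apply.
Every exception is unavailable, so the rule governs.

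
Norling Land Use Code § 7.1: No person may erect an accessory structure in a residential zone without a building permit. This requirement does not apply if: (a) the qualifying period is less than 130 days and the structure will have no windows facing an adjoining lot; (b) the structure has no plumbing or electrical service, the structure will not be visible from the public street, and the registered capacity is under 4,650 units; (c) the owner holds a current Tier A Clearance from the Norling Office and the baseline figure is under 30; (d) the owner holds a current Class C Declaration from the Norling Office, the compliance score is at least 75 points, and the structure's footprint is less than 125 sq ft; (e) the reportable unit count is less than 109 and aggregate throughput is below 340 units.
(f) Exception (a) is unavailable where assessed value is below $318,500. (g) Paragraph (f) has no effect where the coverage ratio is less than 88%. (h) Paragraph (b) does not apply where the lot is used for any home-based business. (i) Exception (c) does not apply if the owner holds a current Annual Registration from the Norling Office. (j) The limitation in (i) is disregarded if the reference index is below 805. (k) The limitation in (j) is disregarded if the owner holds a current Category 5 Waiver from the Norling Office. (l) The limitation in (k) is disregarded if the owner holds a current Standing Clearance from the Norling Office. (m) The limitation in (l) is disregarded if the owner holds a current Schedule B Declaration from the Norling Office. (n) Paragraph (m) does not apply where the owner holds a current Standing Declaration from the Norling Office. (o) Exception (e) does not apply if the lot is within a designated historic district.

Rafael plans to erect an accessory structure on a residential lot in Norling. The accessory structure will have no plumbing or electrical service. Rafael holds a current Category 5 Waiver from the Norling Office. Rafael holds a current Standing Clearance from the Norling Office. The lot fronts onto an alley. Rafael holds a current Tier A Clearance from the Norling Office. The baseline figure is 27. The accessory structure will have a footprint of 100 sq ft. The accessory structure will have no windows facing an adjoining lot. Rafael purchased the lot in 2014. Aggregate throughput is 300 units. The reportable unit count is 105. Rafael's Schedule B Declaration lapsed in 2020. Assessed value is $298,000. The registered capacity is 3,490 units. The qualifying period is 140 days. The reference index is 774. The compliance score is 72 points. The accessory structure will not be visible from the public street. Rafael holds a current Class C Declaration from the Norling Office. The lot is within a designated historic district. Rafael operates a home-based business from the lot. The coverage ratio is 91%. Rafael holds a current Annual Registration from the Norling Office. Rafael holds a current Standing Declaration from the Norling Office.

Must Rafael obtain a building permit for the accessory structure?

Exception (a) fails — the qualifying period is 140 days, not less than 130 days.
Exception (b) is satisfied on its face — there is no plumbing or electrical service; the structure will not be visible from the street; the registered capacity is 3,490 units, under the 4,650 units limit. But applying paragraph (h): (h) applies — a home-based business operates on the lot. Exception (b) does not apply.
Exception (c): a current Tier A Clearance is held; the baseline figure is 27, under the 30 limit — every condition holds. Under paragraphs (i)–(n): (i) would limit (c) — a current Annual Registration is held — but (j) sets (i) aside: (j) operates against (i): the reference index is 774, below the 805 limit. (k) would limit (j) — a current Category 5 Waiver is held — but (l) sets (k) aside: (l) operates against (k): a current Standing Clearance is held. (m), which would lift (l), is not engaged — no current Schedule B Declaration is held. (c) remains available.
Exception (d) requires that the compliance score is at least 75 points; but the compliance score is 72 points, short of 75 points, so (d) is unavailable.
Exception (e): the reportable unit count is 105, less than the 109 limit; aggregate throughput is 300 units, below the 340 units limit — every condition holds. But applying paragraph (o): (o) operates — the lot is in a historic district. So (e) is unavailable.

No — exception (c) applies; Rafael does not need a building permit.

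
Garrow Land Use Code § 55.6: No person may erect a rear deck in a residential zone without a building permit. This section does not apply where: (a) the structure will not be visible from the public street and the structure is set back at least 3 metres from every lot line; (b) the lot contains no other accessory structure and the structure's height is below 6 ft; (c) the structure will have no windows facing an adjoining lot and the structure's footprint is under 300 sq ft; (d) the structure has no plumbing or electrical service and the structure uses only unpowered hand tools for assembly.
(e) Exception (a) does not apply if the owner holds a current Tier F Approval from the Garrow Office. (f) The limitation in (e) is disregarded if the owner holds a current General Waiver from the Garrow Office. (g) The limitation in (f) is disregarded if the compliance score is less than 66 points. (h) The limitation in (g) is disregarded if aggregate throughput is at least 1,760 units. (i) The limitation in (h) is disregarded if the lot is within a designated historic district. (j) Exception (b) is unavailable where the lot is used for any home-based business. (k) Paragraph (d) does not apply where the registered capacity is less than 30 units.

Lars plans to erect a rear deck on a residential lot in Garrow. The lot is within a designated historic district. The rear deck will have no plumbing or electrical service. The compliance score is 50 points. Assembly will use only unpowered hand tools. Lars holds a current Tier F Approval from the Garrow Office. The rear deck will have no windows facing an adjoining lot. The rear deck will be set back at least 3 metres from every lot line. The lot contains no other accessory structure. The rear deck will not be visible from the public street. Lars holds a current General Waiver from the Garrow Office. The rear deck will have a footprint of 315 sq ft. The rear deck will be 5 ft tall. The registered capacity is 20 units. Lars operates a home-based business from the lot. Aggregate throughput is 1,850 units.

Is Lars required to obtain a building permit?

Exception (a): the structure will not be visible from the street; the setback is at least 3 m on every side — every condition holds. But applying paragraphs (e)–(i): (e) operates — a current Tier F Approval is held. (f) would limit (e) — a current General Waiver is held — but (g) sets (f) aside: (g) is engaged — the compliance score is 50 points, less than the 66 points limit. (h) is triggered (aggregate throughput is 1,850 units, meeting the 1,760 units threshold), but is set aside by (i): (i) is engaged — the lot is in a historic district. So (a) is unavailable.
Exception (b) is satisfied on its face — the lot has no other accessory structure; the structure's height is 5 ft, below the 6 ft limit. However, paragraph (j) must be considered: (j) is engaged — a home-based business operates on the lot. Exception (b) does not apply.
Exception (c) requires that the structure's footprint is under 300 sq ft; but the structure's footprint is 315 sq ft, not under 300 sq ft, so (c) is unavailable.
Exception (d): there is no plumbing or electrical service; assembly uses only hand tools — every condition holds. But applying paragraph (k): (k) operates against (d): the registered capacity is 20 units, less than the 30 units limit. Exception (d) does not apply.
Every exception is unavailable, so the rule governs.

Yes — Lars must obtain a building permit.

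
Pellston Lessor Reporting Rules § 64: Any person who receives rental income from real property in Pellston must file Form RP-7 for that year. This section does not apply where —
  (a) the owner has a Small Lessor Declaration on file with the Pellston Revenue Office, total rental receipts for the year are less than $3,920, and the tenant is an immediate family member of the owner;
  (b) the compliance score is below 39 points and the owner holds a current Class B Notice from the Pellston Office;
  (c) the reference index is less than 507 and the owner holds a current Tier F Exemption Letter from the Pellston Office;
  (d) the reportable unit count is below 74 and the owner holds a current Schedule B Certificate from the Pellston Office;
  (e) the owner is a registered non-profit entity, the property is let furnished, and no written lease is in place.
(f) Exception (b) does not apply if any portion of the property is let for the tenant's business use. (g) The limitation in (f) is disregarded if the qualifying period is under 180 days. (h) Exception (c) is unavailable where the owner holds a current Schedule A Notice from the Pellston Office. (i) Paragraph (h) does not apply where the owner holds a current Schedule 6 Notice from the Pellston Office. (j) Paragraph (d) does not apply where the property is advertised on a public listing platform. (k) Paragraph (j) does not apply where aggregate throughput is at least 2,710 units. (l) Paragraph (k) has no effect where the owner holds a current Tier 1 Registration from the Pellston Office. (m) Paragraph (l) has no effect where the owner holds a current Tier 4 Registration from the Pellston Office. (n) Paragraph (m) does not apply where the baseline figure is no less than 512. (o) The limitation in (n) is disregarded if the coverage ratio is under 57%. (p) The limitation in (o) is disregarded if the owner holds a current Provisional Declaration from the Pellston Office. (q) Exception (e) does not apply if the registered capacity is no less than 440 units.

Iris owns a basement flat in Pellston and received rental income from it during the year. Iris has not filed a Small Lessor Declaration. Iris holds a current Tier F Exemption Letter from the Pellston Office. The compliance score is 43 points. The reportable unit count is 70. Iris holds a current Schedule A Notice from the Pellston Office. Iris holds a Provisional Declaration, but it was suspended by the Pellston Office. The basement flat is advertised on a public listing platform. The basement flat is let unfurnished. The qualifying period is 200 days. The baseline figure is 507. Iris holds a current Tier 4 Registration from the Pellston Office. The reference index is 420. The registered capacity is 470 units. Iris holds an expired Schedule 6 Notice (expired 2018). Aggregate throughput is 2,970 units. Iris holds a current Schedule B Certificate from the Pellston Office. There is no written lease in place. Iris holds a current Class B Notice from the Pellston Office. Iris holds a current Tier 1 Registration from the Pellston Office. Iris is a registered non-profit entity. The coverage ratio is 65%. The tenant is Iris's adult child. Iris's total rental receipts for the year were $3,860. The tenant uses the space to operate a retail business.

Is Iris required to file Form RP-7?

Exception (a) does not apply: no Small Lessor Declaration is on file.
Exception (b) fails — the compliance score is 43 points, not below 39 points.
Exception (c) is satisfied on its face — the reference index is 420, less than the 507 limit; a current Tier F Exemption Letter is held. But applying paragraphs (h)–(i): (h) is engaged — a current Schedule A Notice is held. (i) is inapplicable (no current Schedule 6 Notice is held), so (h) stands. So (c) is unavailable.
Exception (d) is satisfied on its face — the reportable unit count is 70, below the 74 limit; a current Schedule B Certificate is held. Considering the limiting provisions: (j) would limit (d) — the property is publicly advertised — but (k) sets (j) aside: (k) operates against (j): aggregate throughput is 2,970 units, meeting the 2,710 units threshold. (l) is engaged (a current Tier 1 Registration is held), but yields to (m): (m) operates against (l): a current Tier 4 Registration is held. (n) does not operate here (the baseline figure is 507, short of 512), so (m) stands. (d) remains available.
Exception (e) fails — the property is let unfurnished.

No — exception (d) applies; Iris is not required to file Form RP-7.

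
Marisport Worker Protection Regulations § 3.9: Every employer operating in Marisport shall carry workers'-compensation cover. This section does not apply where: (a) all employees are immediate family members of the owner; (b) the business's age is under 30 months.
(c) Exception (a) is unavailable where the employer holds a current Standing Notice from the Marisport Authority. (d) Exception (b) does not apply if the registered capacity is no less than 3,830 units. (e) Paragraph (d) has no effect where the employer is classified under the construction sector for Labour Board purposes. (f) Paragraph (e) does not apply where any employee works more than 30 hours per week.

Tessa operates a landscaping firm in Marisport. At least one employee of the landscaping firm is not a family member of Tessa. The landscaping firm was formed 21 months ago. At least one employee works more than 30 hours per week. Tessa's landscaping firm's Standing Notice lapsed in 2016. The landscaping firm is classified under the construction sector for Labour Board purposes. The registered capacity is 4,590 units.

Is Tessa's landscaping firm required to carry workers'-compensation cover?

Yes — Tessa's landscaping firm must carry workers'-compensation cover.

Exception (a) does not apply: at least one employee is not a family member.
Exception (b): the business's age is 21 months, under the 30 months limit — every condition holds. But applying paragraphs (d)–(f): (d) operates against (b): the registered capacity is 4,590 units, meeting the 3,830 units threshold. (e) would limit (d) — the landscaping firm is classified under the construction sector — but (f) sets (e) aside: (f) operates against (e): at least one employee exceeds 30 hours/week. Exception (b) does not apply.
None of the exceptions is available; § 3.9 applies in full.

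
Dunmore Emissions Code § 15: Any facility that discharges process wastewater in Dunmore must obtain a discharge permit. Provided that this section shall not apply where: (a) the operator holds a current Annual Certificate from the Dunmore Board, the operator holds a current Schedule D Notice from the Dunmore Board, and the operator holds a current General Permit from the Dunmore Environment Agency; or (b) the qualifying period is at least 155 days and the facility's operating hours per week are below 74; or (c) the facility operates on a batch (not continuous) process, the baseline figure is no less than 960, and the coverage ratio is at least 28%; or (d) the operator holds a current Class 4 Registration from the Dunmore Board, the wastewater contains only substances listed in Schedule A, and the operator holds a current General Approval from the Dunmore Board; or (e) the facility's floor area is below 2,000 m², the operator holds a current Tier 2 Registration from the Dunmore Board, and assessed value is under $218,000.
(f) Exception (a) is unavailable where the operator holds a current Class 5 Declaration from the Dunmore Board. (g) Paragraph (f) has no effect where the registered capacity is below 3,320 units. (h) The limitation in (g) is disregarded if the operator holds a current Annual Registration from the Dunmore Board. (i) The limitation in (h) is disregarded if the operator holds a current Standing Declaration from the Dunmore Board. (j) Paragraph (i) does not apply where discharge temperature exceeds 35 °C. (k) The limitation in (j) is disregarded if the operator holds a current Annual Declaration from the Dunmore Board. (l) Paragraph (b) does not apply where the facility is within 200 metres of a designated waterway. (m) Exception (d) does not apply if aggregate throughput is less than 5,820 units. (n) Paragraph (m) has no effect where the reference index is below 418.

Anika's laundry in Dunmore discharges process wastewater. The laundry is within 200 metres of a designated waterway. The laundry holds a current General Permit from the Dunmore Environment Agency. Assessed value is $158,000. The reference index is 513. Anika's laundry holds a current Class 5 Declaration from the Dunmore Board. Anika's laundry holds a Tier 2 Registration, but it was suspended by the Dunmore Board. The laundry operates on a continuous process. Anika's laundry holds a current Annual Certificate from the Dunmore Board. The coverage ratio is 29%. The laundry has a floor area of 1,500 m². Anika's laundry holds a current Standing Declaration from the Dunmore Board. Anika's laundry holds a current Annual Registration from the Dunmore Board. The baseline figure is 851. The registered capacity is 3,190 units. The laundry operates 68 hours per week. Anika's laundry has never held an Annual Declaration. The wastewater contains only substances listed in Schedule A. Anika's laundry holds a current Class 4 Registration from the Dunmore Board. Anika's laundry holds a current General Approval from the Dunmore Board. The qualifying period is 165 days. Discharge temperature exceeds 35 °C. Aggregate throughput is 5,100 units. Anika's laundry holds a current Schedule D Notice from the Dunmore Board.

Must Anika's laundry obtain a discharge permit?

All of (a)'s requirements are met (a current Annual Certificate is held; a current Schedule D Notice is held; a current General Permit is held). Turning to paragraphs (f)–(k): (f) operates against (a): a current Class 5 Declaration is held. (g) is engaged (the registered capacity is 3,190 units, below the 3,320 units limit), but yields to (h): (h) operates against (g): a current Annual Registration is held. (i) operates (a current Standing Declaration is held), but yields to (j): (j) is engaged — discharge temperature exceeds 35 °C. (k), which would lift (j), is inapplicable — there is no Annual Declaration in force. (a) is therefore removed.
Exception (b)'s conditions are all satisfied: the qualifying period is 165 days, meeting the 155 days threshold; the facility's operating hours per week are 68, below the 74 limit. But applying paragraph (l): (l) applies — the laundry is within 200 m of a designated waterway. Exception (b) does not apply.
Exception (c) does not apply: the facility operates on a continuous process.
Exception (d): a current Class 4 Registration is held; the wastewater is Schedule-A-only; a current General Approval is held — every condition holds. But applying paragraphs (m)–(n): (m) applies — aggregate throughput is 5,100 units, less than the 5,820 units limit. (n), which would lift (m), is not triggered — the reference index is 513, not below 418. So (d) is unavailable.
Exception (e) requires that the operator holds a current Tier 2 Registration from the Dunmore Board; but there is no Tier 2 Registration in force, so (e) is unavailable.
No exception displaces § 15.

Yes — Anika's laundry must obtain a discharge permit.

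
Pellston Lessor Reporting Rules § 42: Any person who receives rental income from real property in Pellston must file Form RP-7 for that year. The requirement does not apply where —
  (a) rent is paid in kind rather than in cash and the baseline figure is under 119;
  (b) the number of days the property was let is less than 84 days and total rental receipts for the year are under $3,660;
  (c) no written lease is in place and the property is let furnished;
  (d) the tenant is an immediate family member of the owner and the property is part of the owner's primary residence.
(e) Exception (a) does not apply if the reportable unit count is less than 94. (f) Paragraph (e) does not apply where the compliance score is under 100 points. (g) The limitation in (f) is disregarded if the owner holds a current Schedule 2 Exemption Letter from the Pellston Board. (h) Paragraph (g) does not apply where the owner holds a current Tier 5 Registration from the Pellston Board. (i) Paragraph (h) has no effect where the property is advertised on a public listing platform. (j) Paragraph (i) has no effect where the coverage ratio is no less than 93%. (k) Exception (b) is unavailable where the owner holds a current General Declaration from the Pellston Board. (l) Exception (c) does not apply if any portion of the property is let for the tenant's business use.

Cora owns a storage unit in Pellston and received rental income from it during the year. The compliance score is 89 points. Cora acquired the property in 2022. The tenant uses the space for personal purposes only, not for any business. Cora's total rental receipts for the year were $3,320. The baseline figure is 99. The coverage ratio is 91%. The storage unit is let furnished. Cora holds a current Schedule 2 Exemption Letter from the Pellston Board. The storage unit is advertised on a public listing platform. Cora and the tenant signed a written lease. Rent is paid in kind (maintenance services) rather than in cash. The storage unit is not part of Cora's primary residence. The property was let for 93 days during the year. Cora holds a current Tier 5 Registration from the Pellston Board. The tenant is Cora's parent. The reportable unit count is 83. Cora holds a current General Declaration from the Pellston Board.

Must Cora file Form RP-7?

Yes — Cora must file Form RP-7.

Exception (a) is satisfied on its face — rent is paid in kind; the baseline figure is 99, under the 119 limit. However, paragraphs (e)–(j) must be considered: (e) operates — the reportable unit count is 83, less than the 94 limit. (f) is engaged (the compliance score is 89 points, under the 100 points limit), but is itself disapplied by (g): (g) operates against (f): a current Schedule 2 Exemption Letter is held. (h) operates (a current Tier 5 Registration is held), but is set aside by (i): (i) operates against (h): the property is publicly advertised. (j), which would lift (i), does not operate here — the coverage ratio is 91%, short of 93%. So (a) is unavailable.
Exception (b) requires that the number of days the property was let is less than 84 days; but the number of days the property was let is 93 days, not less than 84 days, so (b) is unavailable.
Exception (c) requires that no written lease is in place; but a written lease is in place, so (c) is unavailable.
Exception (d) fails — the storage unit is not part of the primary residence.
Every exception is unavailable, so the rule governs.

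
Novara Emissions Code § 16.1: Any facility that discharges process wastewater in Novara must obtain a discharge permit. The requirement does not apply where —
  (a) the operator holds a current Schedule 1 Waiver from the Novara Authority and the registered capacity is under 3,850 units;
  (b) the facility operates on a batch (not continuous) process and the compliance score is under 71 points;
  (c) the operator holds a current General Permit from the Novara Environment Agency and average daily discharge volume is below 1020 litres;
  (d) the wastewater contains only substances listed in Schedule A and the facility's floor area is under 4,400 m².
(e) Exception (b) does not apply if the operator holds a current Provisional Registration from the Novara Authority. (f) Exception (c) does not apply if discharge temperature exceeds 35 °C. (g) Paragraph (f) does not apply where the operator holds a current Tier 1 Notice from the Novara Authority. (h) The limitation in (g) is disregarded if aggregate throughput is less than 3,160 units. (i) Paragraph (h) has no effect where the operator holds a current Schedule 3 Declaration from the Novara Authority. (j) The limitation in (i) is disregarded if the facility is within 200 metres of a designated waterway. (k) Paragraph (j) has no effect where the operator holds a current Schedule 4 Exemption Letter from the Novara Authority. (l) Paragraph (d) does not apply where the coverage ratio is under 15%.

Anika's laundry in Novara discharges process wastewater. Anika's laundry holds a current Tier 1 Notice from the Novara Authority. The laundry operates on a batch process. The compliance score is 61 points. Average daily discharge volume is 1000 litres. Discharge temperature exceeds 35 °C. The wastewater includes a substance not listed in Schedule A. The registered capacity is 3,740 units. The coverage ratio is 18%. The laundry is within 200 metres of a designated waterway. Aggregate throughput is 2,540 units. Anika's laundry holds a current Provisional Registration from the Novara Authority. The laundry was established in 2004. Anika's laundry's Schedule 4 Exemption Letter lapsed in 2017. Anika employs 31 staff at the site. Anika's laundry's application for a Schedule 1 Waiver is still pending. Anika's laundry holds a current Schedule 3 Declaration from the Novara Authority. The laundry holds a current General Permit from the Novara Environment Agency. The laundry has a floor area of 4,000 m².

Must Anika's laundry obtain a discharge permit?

Exception (a) does not apply: the Schedule 1 Waiver is not current.
Exception (b): the facility operates on a batch process; the compliance score is 61 points, under the 71 points limit — every condition holds. But: (e) operates against (b): a current Provisional Registration is held. (b) is therefore removed.
Exception (c) is satisfied on its face — a current General Permit is held; average daily discharge volume is 1000 litres, below the 1020 litres limit. However, paragraphs (f)–(k) must be considered: (f) operates against (c): discharge temperature exceeds 35 °C. (g) would limit (f) — a current Tier 1 Notice is held — but (h) sets (g) aside: (h) is triggered — aggregate throughput is 2,540 units, less than the 3,160 units limit. (i) would limit (h) — a current Schedule 3 Declaration is held — but (j) sets (i) aside: (j) operates against (i): the laundry is within 200 m of a designated waterway. (k), which would lift (j), is not engaged — the Schedule 4 Exemption Letter is not current. Exception (c) does not apply.
Exception (d) does not apply: the wastewater includes a non-Schedule-A substance.
No exception is made out. Anika's laundry falls within the general rule.

Yes — Anika's laundry must obtain a discharge permit.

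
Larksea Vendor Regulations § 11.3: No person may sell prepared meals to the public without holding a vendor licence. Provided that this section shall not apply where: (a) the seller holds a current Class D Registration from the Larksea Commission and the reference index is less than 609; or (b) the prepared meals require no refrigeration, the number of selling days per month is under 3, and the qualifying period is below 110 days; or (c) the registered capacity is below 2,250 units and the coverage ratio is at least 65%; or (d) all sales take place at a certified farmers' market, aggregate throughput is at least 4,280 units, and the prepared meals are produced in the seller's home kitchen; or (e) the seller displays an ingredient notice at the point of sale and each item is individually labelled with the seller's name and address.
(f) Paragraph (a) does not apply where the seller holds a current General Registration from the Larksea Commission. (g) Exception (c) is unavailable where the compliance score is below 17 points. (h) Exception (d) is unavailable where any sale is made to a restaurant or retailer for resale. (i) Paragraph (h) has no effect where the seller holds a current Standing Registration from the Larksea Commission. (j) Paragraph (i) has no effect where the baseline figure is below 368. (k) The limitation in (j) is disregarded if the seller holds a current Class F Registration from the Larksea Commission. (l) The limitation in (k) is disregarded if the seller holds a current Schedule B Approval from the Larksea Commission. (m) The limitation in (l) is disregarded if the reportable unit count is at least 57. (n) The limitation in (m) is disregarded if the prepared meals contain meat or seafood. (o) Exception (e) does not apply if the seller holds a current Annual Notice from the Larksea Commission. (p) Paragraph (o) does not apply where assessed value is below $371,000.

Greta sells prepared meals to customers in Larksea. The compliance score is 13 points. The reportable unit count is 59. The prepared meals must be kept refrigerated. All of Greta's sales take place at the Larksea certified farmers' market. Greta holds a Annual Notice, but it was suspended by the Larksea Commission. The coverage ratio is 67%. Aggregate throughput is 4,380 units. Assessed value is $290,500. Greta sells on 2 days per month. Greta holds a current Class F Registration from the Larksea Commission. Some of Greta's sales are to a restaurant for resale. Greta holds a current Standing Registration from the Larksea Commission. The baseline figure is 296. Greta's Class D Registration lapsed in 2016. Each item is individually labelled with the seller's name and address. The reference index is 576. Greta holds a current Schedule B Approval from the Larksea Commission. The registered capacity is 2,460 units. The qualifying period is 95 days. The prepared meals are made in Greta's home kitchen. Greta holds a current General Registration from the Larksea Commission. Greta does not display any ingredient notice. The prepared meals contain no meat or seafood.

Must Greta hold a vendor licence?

No — exception (d) applies; Greta is not required to hold a vendor licence.

Exception (a) requires that the seller holds a current Class D Registration from the Larksea Commission; but there is no Class D Registration in force, so (a) is unavailable.
Exception (b) requires that the prepared meals require no refrigeration; but the prepared meals require refrigeration, so (b) is unavailable.
Exception (c) fails — the registered capacity is 2,460 units, not below 2,250 units.
Exception (d)'s conditions are all satisfied: all sales are at a certified farmers' market; aggregate throughput is 4,380 units, meeting the 4,280 units threshold; the prepared meals are home-kitchen produced. Applying paragraphs (h)–(n): (h) would limit (d) — some sales are to a restaurant for resale — but (i) sets (h) aside: (i) operates against (h): a current Standing Registration is held. (j) would limit (i) — the baseline figure is 296, below the 368 limit — but (k) sets (j) aside: (k) is triggered — a current Class F Registration is held. (l) is triggered (a current Schedule B Approval is held), but yields to (m): (m) is engaged — the reportable unit count is 59, meeting the 57 threshold. (n), which would lift (m), is not triggered — the prepared meals contain no meat or seafood. (d) remains available.
Exception (e) fails — no ingredient notice is displayed.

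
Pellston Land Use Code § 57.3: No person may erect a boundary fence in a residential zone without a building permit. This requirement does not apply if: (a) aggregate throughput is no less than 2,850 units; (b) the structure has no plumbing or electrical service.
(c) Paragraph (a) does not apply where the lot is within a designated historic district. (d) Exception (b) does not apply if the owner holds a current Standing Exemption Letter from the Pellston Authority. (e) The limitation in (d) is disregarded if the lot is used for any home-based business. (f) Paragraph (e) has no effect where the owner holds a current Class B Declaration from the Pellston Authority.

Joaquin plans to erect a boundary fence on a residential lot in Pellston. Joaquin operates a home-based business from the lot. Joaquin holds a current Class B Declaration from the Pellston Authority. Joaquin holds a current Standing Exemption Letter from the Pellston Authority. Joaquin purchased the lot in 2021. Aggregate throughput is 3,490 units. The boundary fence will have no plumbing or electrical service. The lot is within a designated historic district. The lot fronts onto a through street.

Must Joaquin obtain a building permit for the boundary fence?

Yes — Joaquin must obtain a building permit.

Exception (a)'s conditions are all satisfied: aggregate throughput is 3,490 units, meeting the 2,850 units threshold. But applying paragraph (c): (c) operates against (a): the lot is in a historic district. (a) is therefore removed.
Exception (b) is satisfied on its face — there is no plumbing or electrical service. However, paragraphs (d)–(f) must be considered: (d) operates — a current Standing Exemption Letter is held. (e) would limit (d) — a home-based business operates on the lot — but (f) sets (e) aside: (f) operates against (e): a current Class B Declaration is held. So (b) is unavailable.
None of the exceptions is available; § 57.3 applies in full.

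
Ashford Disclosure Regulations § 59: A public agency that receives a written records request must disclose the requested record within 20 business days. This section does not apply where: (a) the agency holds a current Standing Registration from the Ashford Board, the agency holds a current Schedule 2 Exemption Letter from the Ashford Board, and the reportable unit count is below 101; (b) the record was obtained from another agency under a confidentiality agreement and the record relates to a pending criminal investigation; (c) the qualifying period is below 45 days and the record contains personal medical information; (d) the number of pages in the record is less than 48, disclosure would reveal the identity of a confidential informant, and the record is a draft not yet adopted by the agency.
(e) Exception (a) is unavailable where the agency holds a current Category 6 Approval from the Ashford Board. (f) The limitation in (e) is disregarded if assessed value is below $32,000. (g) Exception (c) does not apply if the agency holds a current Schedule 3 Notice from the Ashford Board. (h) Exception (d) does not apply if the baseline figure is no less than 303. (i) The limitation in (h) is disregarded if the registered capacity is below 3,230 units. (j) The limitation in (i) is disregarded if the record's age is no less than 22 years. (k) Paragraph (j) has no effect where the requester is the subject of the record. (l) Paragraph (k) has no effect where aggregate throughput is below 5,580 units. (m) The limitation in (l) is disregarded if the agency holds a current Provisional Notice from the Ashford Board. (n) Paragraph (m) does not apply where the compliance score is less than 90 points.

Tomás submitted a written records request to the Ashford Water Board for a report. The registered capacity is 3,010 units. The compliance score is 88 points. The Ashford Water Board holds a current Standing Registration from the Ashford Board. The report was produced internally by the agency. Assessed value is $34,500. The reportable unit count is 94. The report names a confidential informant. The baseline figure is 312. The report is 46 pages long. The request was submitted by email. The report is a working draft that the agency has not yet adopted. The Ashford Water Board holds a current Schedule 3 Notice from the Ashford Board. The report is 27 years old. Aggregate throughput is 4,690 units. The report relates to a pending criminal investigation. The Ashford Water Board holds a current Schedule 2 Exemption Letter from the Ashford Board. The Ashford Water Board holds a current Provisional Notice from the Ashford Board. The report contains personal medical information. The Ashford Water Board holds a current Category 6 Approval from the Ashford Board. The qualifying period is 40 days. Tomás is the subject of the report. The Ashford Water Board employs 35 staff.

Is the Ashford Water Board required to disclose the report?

Exception (a) is satisfied on its face — a current Standing Registration is held; a current Schedule 2 Exemption Letter is held; the reportable unit count is 94, below the 101 limit. But applying paragraphs (e)–(f): (e) operates — a current Category 6 Approval is held. (f) is inapplicable (assessed value is $34,500, not below $32,000), so (e) stands. So (a) is unavailable.
Exception (b) requires that the record was obtained from another agency under a confidentiality agreement; but the report was produced internally, so (b) is unavailable.
All of (c)'s requirements are met (the qualifying period is 40 days, below the 45 days limit; the report contains personal medical information). However, paragraph (g) must be considered: (g) operates against (c): a current Schedule 3 Notice is held. So (c) is unavailable.
All of (d)'s requirements are met (the number of pages in the record is 46, less than the 48 limit; the report names a confidential informant; the report is an unadopted draft). However, paragraphs (h)–(n) must be considered: (h) applies — the baseline figure is 312, meeting the 303 threshold. (i) would limit (h) — the registered capacity is 3,010 units, below the 3,230 units limit — but (j) sets (i) aside: (j) operates against (i): the record's age is 27 years, meeting the 22 years threshold. (k) would limit (j) — Tomás is the subject of the report — but (l) sets (k) aside: (l) operates against (k): aggregate throughput is 4,690 units, below the 5,580 units limit. (m) is engaged (a current Provisional Notice is held), but yields to (n): (n) applies — the compliance score is 88 points, less than the 90 points limit. Exception (d) does not apply.
Every exception is unavailable, so the rule governs.

Yes — the Ashford Water Board must disclose the report.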